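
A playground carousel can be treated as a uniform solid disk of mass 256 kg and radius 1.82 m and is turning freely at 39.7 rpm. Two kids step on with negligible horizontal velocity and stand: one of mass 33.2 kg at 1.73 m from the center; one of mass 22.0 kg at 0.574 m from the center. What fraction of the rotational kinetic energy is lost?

No external torque acts about the center; L_before = L_after.
I_p = ½(256)(1.82)² = 424.0 kg·m².
Added inertia Σmr² = (33.2)(1.73)² + (22.0)(0.574)² = 106.6 kg·m²; I_f = 424.0 + 106.6 = 530.6 kg·m².
ω_f = I_p ω_i / I_f = (424.0)(39.7) / 530.6 = 31.72 rpm.
KE_i = ½(424.0)(4.157 rad/s)² = 3664 J; KE_f = ½(530.6)(3.322)² = 2928 J.
Fraction lost = 0.2009.

fraction ≈ 0.201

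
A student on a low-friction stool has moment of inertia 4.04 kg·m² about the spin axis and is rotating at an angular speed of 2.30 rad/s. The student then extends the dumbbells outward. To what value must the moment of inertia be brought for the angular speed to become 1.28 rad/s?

No external torque acts about the spin axis, so angular momentum is conserved.
I₂ = I₁ω₁ / ω₂ = (4.04)(2.30) / (1.28) = 7.259 kg·m².

I₂ ≈ 7.26 kg·m²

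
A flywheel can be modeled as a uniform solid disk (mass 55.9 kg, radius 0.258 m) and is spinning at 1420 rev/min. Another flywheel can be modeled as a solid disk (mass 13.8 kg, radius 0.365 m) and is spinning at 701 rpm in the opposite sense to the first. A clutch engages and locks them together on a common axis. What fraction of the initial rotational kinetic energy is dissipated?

fraction ≈ 0.659

The coupling torques are internal; angular momentum about the shared axis is conserved.
Moments of inertia: I_A = ½(55.9)(0.258)² = 1.860 kg·m²; I_B = ½(13.8)(0.365)² = 0.9193 kg·m².
Taking A's sense as positive: L = (1.860)(1420) − (0.9193)(701) = 1997 kg·m²·rpm.
Combined I = 1.860 + 0.9193 = 2.780 kg·m².
ω_f = L / I = 1997 / 2.780 = 718.6 rpm.
KE_i = ½ΣIω² = 23050 J; KE_f = ½(2.780)(75.25)² = 7870 J.
Fraction dissipated = (KE_i − KE_f)/KE_i = 0.6585.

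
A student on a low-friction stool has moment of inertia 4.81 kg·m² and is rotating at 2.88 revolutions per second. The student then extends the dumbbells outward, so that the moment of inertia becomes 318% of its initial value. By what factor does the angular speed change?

ω₂/ω₁ ≈ 0.314

Angular momentum about the spin axis is conserved since the torque about it is zero.
I₂ = 3.18 × 4.81 = 15.30 kg·m².
ω₂/ω₁ = I₁/I₂ = 4.810 / 15.30 = 0.3145.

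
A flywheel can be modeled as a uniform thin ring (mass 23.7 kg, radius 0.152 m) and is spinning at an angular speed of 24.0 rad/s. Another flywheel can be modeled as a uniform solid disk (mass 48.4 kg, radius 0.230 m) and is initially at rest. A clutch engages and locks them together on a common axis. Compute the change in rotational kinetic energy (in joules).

No external torque acts about the common axis, so total angular momentum is conserved.
Moments of inertia: I_A = (23.7)(0.152)² = 0.5476 kg·m²; I_B = ½(48.4)(0.230)² = 1.280 kg·m².
Taking A's sense as positive: L = (0.5476)(24.0) = 13.14 kg·m²·rad/s.
Combined I = 0.5476 + 1.280 = 1.828 kg·m².
ω_f = L / I = 13.14 / 1.828 = 7.190 rad/s.
KE_i = ½ΣIω² = 157.7 J; KE_f = ½(1.828)(7.190)² = 47.24 J.

ΔKE ≈ -110 J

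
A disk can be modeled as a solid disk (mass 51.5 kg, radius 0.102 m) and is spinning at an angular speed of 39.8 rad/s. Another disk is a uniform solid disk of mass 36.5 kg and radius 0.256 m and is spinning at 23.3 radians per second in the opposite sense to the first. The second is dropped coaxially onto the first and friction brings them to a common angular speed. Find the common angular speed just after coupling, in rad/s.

No external torque acts about the common axis, so total angular momentum is conserved.
Moments of inertia: I_A = ½(51.5)(0.102)² = 0.2679 kg·m²; I_B = ½(36.5)(0.256)² = 1.196 kg·m².
Taking A's sense as positive: L = (0.2679)(39.8) − (1.196)(23.3) = -17.21 kg·m²·rad/s.
Combined I = 0.2679 + 1.196 = 1.464 kg·m².
ω_f = L / I = -17.21 / 1.464 = -11.75 rad/s.

|ω_f| ≈ 11.8 rad/s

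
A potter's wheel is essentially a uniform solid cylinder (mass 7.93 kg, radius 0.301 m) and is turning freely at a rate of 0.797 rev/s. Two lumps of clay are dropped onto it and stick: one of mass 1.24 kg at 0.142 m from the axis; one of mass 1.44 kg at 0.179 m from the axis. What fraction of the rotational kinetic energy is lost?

No external torque acts about the axis; L_before = L_after.
I_p = ½(7.93)(0.301)² = 0.3592 kg·m².
Added inertia Σmr² = (1.24)(0.142)² + (1.44)(0.179)² = 0.07114 kg·m²; I_f = 0.3592 + 0.07114 = 0.4304 kg·m².
ω_f = I_p ω_i / I_f = (0.3592)(0.797) / 0.4304 = 0.6653 rev/s.
KE_i = ½(0.3592)(5.008 rad/s)² = 4.504 J; KE_f = ½(0.4304)(4.180)² = 3.760 J.
Fraction lost = 0.1653.

fraction ≈ 0.165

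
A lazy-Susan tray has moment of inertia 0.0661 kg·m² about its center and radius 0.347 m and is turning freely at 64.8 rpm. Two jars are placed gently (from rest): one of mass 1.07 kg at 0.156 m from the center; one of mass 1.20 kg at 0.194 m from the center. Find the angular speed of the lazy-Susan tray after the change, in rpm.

ω_f ≈ 31.2 rpm

The added mass arrives with no angular momentum about the center, and any external torque about the center is negligible, so the system's angular momentum is conserved.
Added inertia Σmr² = (1.07)(0.156)² + (1.20)(0.194)² = 0.07120 kg·m²; I_f = 0.06610 + 0.07120 = 0.1373 kg·m².
ω_f = I_p ω_i / I_f = (0.06610)(64.8) / 0.1373 = 31.20 rpm.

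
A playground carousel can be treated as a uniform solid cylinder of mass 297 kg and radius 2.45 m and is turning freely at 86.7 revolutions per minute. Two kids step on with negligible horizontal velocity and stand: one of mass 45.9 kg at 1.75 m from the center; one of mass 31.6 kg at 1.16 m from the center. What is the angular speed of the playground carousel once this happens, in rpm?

ω_f ≈ 71.9 rpm

The added mass arrives with no angular momentum about the center, and any external torque about the center is negligible, so the system's angular momentum is conserved.
I_p = ½(297)(2.45)² = 891.4 kg·m².
Added inertia Σmr² = (45.9)(1.75)² + (31.6)(1.16)² = 183.1 kg·m²; I_f = 891.4 + 183.1 = 1074 kg·m².
ω_f = I_p ω_i / I_f = (891.4)(86.7) / 1074 = 71.93 rpm.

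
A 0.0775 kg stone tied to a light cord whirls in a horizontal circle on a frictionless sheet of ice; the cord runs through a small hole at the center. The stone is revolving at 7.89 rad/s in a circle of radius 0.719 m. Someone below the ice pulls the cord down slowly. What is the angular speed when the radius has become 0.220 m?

No torque about the axis ⇒ m r₁² ω₁ = m r₂² ω₂.
ω₂ = ω₁ (r₁/r₂)² = (7.89)(0.719/0.220)² = 84.27 rad/s.

ω₂ ≈ 84.3 rad/s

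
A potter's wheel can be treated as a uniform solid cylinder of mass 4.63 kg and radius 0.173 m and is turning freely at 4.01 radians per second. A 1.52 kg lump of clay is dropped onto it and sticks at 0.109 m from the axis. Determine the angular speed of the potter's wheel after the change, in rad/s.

ω_f ≈ 3.18 rad/s

No external torque acts about the axis; L_before = L_after.
I_p = ½(4.63)(0.173)² = 0.06929 kg·m².
Added inertia Σmr² = (1.52)(0.109)² = 0.01806 kg·m²; I_f = 0.06929 + 0.01806 = 0.08734 kg·m².
ω_f = I_p ω_i / I_f = (0.06929)(4.01) / 0.08734 = 3.181 rad/s.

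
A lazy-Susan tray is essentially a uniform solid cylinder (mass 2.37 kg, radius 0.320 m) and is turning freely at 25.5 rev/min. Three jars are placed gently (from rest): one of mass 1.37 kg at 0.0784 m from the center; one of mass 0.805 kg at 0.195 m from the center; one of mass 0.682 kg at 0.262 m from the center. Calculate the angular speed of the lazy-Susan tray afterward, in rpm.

The added mass arrives with no angular momentum about the center, and any external torque about the center is negligible, so the system's angular momentum is conserved.
I_p = ½(2.37)(0.320)² = 0.1213 kg·m².
Added inertia Σmr² = (1.37)(0.0784)² + (0.805)(0.195)² + (0.682)(0.262)² = 0.08585 kg·m²; I_f = 0.1213 + 0.08585 = 0.2072 kg·m².
ω_f = I_p ω_i / I_f = (0.1213)(25.5) / 0.2072 = 14.93 rpm.

ω_f ≈ 14.9 rpm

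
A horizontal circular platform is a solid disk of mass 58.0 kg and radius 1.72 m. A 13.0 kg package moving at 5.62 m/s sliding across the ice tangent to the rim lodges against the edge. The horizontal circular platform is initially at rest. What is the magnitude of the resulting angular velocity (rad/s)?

|ω_f| ≈ 1.01 rad/s

The axle reaction passes through the central axle and exerts no torque about it; angular momentum about the central axle is conserved through the impact.
I_p = ½(58.0)(1.72)² = 85.79 kg·m². Taking the sense of the package's angular momentum as positive, L_{package} = m v R = (13.0)(5.62)(1.72) = 125.7 kg·m²/s.
L_i = 0 + 125.7 = 125.7 kg·m²/s.
After sticking, I_f = I_p + m R² = 85.79 + (13.0)(1.72)² = 124.3 kg·m².
ω_f = L_i / I_f = 125.7 / 124.3 = 1.011 rad/s.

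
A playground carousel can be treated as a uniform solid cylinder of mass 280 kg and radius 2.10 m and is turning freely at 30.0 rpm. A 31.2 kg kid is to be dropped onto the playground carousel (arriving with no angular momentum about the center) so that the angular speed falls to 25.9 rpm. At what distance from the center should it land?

No external torque acts about the center; L_before = L_after.
I_p = ½(280)(2.10)² = 617.4 kg·m².
I_p ω_i = (I_p + m r²) ω_f ⇒ m r² = I_p(ω_i/ω_f − 1) = 617.4(30.0/25.9 − 1) = 97.74 kg·m².
r = √(97.74/31.2) = 1.770 m.

r ≈ 1.77 m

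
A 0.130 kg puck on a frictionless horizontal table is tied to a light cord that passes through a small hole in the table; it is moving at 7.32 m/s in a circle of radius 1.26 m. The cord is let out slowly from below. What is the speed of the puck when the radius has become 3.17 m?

The only horizontal force on the mass is along the cord (radial), so it exerts no torque about the hole and angular momentum m v r is conserved.
v₂ = v₁ r₁ / r₂ = (7.32)(1.26) / (3.17) = 2.910 m/s.

v₂ ≈ 2.91 m/s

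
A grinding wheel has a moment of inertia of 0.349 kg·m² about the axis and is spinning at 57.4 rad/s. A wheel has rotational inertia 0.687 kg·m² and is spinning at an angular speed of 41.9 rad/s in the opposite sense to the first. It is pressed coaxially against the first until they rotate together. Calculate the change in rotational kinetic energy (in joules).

ΔKE ≈ -1140 J

No external torque acts about the common axis, so total angular momentum is conserved.
Taking A's sense as positive: L = (0.3490)(57.4) − (0.6870)(41.9) = -8.753 kg·m²·rad/s.
Combined I = 0.3490 + 0.6870 = 1.036 kg·m².
ω_f = L / I = -8.753 / 1.036 = -8.449 rad/s.
KE_i = ½ΣIω² = 1178 J; KE_f = ½(1.036)(8.449)² = 36.97 J.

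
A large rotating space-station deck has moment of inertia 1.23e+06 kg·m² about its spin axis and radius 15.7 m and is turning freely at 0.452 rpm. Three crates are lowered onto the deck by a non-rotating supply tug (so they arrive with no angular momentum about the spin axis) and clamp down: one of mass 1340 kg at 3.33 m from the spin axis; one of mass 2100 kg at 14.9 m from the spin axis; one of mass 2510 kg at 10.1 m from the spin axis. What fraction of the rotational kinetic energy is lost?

The added mass arrives with no angular momentum about the spin axis, and any external torque about the spin axis is negligible, so the system's angular momentum is conserved.
Added inertia Σmr² = (1340)(3.33)² + (2100)(14.9)² + (2510)(10.1)² = 7.371e+05 kg·m²; I_f = 1.230e+06 + 7.371e+05 = 1.967e+06 kg·m².
ω_f = I_p ω_i / I_f = (1.230e+06)(0.452) / 1.967e+06 = 0.2826 rpm.
KE_i = ½(1.230e+06)(0.04733 rad/s)² = 1378 J; KE_f = ½(1.967e+06)(0.02960)² = 861.6 J.
Fraction lost = 0.3747.

fraction ≈ 0.375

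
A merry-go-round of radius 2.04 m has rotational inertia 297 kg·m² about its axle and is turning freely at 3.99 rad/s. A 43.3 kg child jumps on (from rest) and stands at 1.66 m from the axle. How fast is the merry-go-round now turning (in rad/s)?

The added mass arrives with no angular momentum about the axle, and any external torque about the axle is negligible, so the system's angular momentum is conserved.
Added inertia Σmr² = (43.3)(1.66)² = 119.3 kg·m²; I_f = 297.0 + 119.3 = 416.3 kg·m².
ω_f = I_p ω_i / I_f = (297.0)(3.99) / 416.3 = 2.846 rad/s.

ω_f ≈ 2.85 rad/s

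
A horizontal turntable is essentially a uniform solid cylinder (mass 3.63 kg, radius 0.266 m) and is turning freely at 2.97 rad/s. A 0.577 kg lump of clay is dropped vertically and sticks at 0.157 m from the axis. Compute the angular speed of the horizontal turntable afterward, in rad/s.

ω_f ≈ 2.67 rad/s

No external torque acts about the axis; L_before = L_after.
I_p = ½(3.63)(0.266)² = 0.1284 kg·m².
Added inertia Σmr² = (0.577)(0.157)² = 0.01422 kg·m²; I_f = 0.1284 + 0.01422 = 0.1426 kg·m².
ω_f = I_p ω_i / I_f = (0.1284)(2.97) / 0.1426 = 2.674 rad/s.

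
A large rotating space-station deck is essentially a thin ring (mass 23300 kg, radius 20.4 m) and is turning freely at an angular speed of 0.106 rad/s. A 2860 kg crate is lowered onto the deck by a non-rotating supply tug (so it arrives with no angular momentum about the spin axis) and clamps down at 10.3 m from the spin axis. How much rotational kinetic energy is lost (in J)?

energy lost ≈ 1650 J

The added mass arrives with no angular momentum about the spin axis, and any external torque about the spin axis is negligible, so the system's angular momentum is conserved.
I_p = (23300)(20.4)² = 9.697e+06 kg·m².
Added inertia Σmr² = (2860)(10.3)² = 3.034e+05 kg·m²; I_f = 9.697e+06 + 3.034e+05 = 1.000e+07 kg·m².
ω_f = I_p ω_i / I_f = (9.697e+06)(0.106) / 1.000e+07 = 0.1028 rad/s.
KE_i = ½(9.697e+06)(0.1060 rad/s)² = 54480 J; KE_f = ½(1.000e+07)(0.1028)² = 52820 J.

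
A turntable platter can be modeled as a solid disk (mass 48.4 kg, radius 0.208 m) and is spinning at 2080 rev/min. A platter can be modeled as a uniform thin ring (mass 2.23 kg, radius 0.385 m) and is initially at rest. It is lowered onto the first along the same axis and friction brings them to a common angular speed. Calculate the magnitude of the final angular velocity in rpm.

The coupling torques are internal; angular momentum about the shared axis is conserved.
Moments of inertia: I_A = ½(48.4)(0.208)² = 1.047 kg·m²; I_B = (2.23)(0.385)² = 0.3305 kg·m².
Taking A's sense as positive: L = (1.047)(2080) = 2178 kg·m²·rpm.
Combined I = 1.047 + 0.3305 = 1.378 kg·m².
ω_f = L / I = 2178 / 1.378 = 1581 rpm.

|ω_f| ≈ 1580 rpm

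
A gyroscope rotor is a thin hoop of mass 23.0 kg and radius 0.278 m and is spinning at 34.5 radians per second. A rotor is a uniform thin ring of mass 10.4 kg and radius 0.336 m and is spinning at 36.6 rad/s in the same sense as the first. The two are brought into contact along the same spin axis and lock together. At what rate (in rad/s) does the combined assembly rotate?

The coupling torques are internal; angular momentum about the shared axis is conserved.
Moments of inertia: I_A = (23.0)(0.278)² = 1.778 kg·m²; I_B = (10.4)(0.336)² = 1.174 kg·m².
Taking A's sense as positive: L = (1.778)(34.5) + (1.174)(36.6) = 104.3 kg·m²·rad/s.
Combined I = 1.778 + 1.174 = 2.952 kg·m².
ω_f = L / I = 104.3 / 2.952 = 35.34 rad/s.

|ω_f| ≈ 35.3 rad/s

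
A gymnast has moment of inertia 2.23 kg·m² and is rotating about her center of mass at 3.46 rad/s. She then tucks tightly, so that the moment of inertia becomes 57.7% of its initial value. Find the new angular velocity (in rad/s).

Angular momentum about the spin axis is conserved since the torque about it is zero.
I₂ = 0.577 × 2.23 = 1.287 kg·m².
ω₂ = I₁ω₁ / I₂ = (2.230)(3.46 rad/s) / (1.287) = 5.997 rad/s.

ω₂ ≈ 6.00 rad/s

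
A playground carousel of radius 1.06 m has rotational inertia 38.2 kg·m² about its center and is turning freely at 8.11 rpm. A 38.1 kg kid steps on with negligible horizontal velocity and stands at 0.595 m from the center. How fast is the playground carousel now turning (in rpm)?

ω_f ≈ 5.99 rpm

No external torque acts about the center; L_before = L_after.
Added inertia Σmr² = (38.1)(0.595)² = 13.49 kg·m²; I_f = 38.20 + 13.49 = 51.69 kg·m².
ω_f = I_p ω_i / I_f = (38.20)(8.11) / 51.69 = 5.994 rpm.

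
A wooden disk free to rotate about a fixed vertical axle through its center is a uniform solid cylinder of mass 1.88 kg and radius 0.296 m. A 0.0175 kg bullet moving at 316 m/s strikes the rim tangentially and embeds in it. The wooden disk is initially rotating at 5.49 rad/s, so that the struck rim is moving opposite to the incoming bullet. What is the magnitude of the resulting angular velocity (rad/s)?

The axle reaction passes through the axle and exerts no torque about it; angular momentum about the axle is conserved through the impact.
I_p = ½(1.88)(0.296)² = 0.08236 kg·m². Taking the sense of the bullet's angular momentum as positive, L_{bullet} = m v R = (0.0175)(316)(0.296) = 1.637 kg·m²/s.
L_i = −I_p ω_p + m v R = −(0.08236)(5.49) + 1.637 = 1.185 kg·m²/s.
After sticking, I_f = I_p + m R² = 0.08236 + (0.0175)(0.296)² = 0.08389 kg·m².
ω_f = L_i / I_f = 1.185 / 0.08389 = 14.12 rad/s.

|ω_f| ≈ 14.1 rad/s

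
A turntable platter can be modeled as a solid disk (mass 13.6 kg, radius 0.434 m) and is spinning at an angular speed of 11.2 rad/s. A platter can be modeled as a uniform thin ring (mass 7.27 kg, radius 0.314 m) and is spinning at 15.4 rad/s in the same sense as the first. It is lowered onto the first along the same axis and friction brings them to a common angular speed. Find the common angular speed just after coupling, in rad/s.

|ω_f| ≈ 12.7 rad/s

No external torque acts about the common axis, so total angular momentum is conserved.
Moments of inertia: I_A = ½(13.6)(0.434)² = 1.281 kg·m²; I_B = (7.27)(0.314)² = 0.7168 kg·m².
Taking A's sense as positive: L = (1.281)(11.2) + (0.7168)(15.4) = 25.38 kg·m²·rad/s.
Combined I = 1.281 + 0.7168 = 1.998 kg·m².
ω_f = L / I = 25.38 / 1.998 = 12.71 rad/s.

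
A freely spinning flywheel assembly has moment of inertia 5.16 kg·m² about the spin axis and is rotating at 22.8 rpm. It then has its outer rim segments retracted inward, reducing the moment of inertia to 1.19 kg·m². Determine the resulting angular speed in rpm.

No external torque acts about the spin axis, so angular momentum is conserved.
ω₂ = I₁ω₁ / I₂ = (5.160)(22.8 rpm) / (1.190) = 98.86 rpm.

ω₂ ≈ 98.9 rpm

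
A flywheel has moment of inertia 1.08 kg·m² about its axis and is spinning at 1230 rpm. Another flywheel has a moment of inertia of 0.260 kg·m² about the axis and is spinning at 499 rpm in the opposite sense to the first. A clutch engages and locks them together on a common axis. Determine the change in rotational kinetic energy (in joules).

No external torque acts about the common axis, so total angular momentum is conserved.
Taking A's sense as positive: L = (1.080)(1230) − (0.2600)(499) = 1199 kg·m²·rpm.
Combined I = 1.080 + 0.2600 = 1.340 kg·m².
ω_f = L / I = 1199 / 1.340 = 894.5 rpm.
KE_i = ½ΣIω² = 9314 J; KE_f = ½(1.340)(93.67)² = 5879 J.

ΔKE ≈ -3430 J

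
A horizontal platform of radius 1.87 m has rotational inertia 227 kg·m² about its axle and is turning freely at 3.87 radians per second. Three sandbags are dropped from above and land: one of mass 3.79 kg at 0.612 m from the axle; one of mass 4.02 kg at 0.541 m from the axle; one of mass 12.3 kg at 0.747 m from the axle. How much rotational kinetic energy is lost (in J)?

No external torque acts about the axle; L_before = L_after.
Added inertia Σmr² = (3.79)(0.612)² + (4.02)(0.541)² + (12.3)(0.747)² = 9.460 kg·m²; I_f = 227.0 + 9.460 = 236.5 kg·m².
ω_f = I_p ω_i / I_f = (227.0)(3.87) / 236.5 = 3.715 rad/s.
KE_i = ½(227.0)(3.870 rad/s)² = 1700 J; KE_f = ½(236.5)(3.715)² = 1632 J.

energy lost ≈ 68.0 J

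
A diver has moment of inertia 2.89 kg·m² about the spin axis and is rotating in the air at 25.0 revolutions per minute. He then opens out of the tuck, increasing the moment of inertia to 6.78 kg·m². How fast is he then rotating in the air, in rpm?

Angular momentum about the spin axis is conserved since the torque about it is zero.
ω₂ = I₁ω₁ / I₂ = (2.890)(25.0 rpm) / (6.780) = 10.66 rpm.

ω₂ ≈ 10.7 rpm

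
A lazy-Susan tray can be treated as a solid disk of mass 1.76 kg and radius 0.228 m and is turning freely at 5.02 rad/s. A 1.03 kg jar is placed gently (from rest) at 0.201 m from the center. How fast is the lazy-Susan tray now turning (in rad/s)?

The added mass arrives with no angular momentum about the center, and any external torque about the center is negligible, so the system's angular momentum is conserved.
I_p = ½(1.76)(0.228)² = 0.04575 kg·m².
Added inertia Σmr² = (1.03)(0.201)² = 0.04161 kg·m²; I_f = 0.04575 + 0.04161 = 0.08736 kg·m².
ω_f = I_p ω_i / I_f = (0.04575)(5.02) / 0.08736 = 2.629 rad/s.

ω_f ≈ 2.63 rad/s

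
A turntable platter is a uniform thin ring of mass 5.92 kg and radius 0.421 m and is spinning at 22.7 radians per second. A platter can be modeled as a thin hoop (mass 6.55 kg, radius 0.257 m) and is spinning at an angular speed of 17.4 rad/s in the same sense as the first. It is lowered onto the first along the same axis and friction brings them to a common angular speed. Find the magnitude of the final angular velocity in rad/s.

|ω_f| ≈ 21.2 rad/s

No external torque acts about the common axis, so total angular momentum is conserved.
Moments of inertia: I_A = (5.92)(0.421)² = 1.049 kg·m²; I_B = (6.55)(0.257)² = 0.4326 kg·m².
Taking A's sense as positive: L = (1.049)(22.7) + (0.4326)(17.4) = 31.35 kg·m²·rad/s.
Combined I = 1.049 + 0.4326 = 1.482 kg·m².
ω_f = L / I = 31.35 / 1.482 = 21.15 rad/s.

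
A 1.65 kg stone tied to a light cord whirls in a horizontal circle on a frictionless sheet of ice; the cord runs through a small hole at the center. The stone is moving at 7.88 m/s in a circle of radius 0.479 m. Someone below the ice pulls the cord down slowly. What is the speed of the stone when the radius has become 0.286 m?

v₂ ≈ 13.2 m/s

The only horizontal force on the mass is along the cord (radial), so it exerts no torque about the hole and angular momentum m v r is conserved.
v₂ = v₁ r₁ / r₂ = (7.88)(0.479) / (0.286) = 13.20 m/s.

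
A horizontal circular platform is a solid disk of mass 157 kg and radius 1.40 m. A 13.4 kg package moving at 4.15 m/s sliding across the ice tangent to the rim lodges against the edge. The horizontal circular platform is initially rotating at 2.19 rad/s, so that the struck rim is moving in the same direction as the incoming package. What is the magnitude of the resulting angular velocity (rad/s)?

The axle reaction passes through the central axle and exerts no torque about it; angular momentum about the central axle is conserved through the impact.
I_p = ½(157)(1.40)² = 153.9 kg·m². Taking the sense of the package's angular momentum as positive, L_{package} = m v R = (13.4)(4.15)(1.40) = 77.85 kg·m²/s.
L_i = +I_p ω_p + m v R = +(153.9)(2.19) + 77.85 = 414.8 kg·m²/s.
After sticking, I_f = I_p + m R² = 153.9 + (13.4)(1.40)² = 180.1 kg·m².
ω_f = L_i / I_f = 414.8 / 180.1 = 2.303 rad/s.

|ω_f| ≈ 2.30 rad/s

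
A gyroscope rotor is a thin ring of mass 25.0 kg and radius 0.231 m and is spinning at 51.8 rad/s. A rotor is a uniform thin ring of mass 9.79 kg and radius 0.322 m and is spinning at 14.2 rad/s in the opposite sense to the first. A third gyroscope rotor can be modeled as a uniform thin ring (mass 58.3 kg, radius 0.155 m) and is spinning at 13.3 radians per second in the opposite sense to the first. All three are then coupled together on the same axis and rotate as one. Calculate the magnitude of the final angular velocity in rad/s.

|ω_f| ≈ 9.62 rad/s

The coupling torques are internal; angular momentum about the shared axis is conserved.
Moments of inertia: I_A = (25.0)(0.231)² = 1.334 kg·m²; I_B = (9.79)(0.322)² = 1.015 kg·m²; I_C = (58.3)(0.155)² = 1.401 kg·m².
Taking A's sense as positive: L = (1.334)(51.8) − (1.015)(14.2) − (1.401)(13.3) = 36.06 kg·m²·rad/s.
Combined I = 1.334 + 1.015 + 1.401 = 3.750 kg·m².
ω_f = L / I = 36.06 / 3.750 = 9.617 rad/s.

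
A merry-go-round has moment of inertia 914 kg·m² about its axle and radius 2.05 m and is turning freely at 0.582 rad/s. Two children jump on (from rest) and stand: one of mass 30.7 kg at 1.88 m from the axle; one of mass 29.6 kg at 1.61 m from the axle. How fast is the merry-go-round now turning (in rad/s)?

The added mass arrives with no angular momentum about the axle, and any external torque about the axle is negligible, so the system's angular momentum is conserved.
Added inertia Σmr² = (30.7)(1.88)² + (29.6)(1.61)² = 185.2 kg·m²; I_f = 914.0 + 185.2 = 1099 kg·m².
ω_f = I_p ω_i / I_f = (914.0)(0.582) / 1099 = 0.4839 rad/s.

ω_f ≈ 0.484 rad/s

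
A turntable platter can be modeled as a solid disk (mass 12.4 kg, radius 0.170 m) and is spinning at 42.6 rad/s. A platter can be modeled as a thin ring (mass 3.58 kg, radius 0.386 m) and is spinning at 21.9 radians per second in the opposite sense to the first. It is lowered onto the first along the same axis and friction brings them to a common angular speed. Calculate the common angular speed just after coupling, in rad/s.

|ω_f| ≈ 5.68 rad/s

No external torque acts about the common axis, so total angular momentum is conserved.
Moments of inertia: I_A = ½(12.4)(0.170)² = 0.1792 kg·m²; I_B = (3.58)(0.386)² = 0.5334 kg·m².
Taking A's sense as positive: L = (0.1792)(42.6) − (0.5334)(21.9) = -4.049 kg·m²·rad/s.
Combined I = 0.1792 + 0.5334 = 0.7126 kg·m².
ω_f = L / I = -4.049 / 0.7126 = -5.681 rad/s.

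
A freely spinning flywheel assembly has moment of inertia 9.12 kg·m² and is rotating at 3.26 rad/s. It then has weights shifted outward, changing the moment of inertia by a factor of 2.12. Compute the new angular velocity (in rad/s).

Angular momentum about the spin axis is conserved since the torque about it is zero.
I₂ = 2.12 × 9.12 = 19.33 kg·m².
ω₂ = I₁ω₁ / I₂ = (9.120)(3.26 rad/s) / (19.33) = 1.538 rad/s.

ω₂ ≈ 1.54 rad/s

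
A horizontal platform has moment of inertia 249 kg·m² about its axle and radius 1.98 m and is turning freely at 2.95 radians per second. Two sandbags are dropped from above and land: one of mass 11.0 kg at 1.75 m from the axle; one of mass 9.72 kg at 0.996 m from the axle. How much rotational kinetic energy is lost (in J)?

energy lost ≈ 161 J

The added mass arrives with no angular momentum about the axle, and any external torque about the axle is negligible, so the system's angular momentum is conserved.
Added inertia Σmr² = (11.0)(1.75)² + (9.72)(0.996)² = 43.33 kg·m²; I_f = 249.0 + 43.33 = 292.3 kg·m².
ω_f = I_p ω_i / I_f = (249.0)(2.95) / 292.3 = 2.513 rad/s.
KE_i = ½(249.0)(2.950 rad/s)² = 1083 J; KE_f = ½(292.3)(2.513)² = 922.9 J.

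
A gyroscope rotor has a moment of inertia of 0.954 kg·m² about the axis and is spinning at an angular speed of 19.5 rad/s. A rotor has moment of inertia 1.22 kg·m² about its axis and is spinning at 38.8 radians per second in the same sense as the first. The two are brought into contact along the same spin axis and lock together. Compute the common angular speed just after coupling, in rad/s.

|ω_f| ≈ 30.3 rad/s

The coupling torques are internal; angular momentum about the shared axis is conserved.
Taking A's sense as positive: L = (0.9540)(19.5) + (1.220)(38.8) = 65.94 kg·m²·rad/s.
Combined I = 0.9540 + 1.220 = 2.174 kg·m².
ω_f = L / I = 65.94 / 2.174 = 30.33 rad/s.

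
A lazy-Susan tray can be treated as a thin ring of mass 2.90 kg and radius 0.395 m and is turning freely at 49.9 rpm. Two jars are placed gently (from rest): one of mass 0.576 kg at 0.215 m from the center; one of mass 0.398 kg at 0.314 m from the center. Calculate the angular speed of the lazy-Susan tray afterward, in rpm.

The added mass arrives with no angular momentum about the center, and any external torque about the center is negligible, so the system's angular momentum is conserved.
I_p = (2.90)(0.395)² = 0.4525 kg·m².
Added inertia Σmr² = (0.576)(0.215)² + (0.398)(0.314)² = 0.06587 kg·m²; I_f = 0.4525 + 0.06587 = 0.5183 kg·m².
ω_f = I_p ω_i / I_f = (0.4525)(49.9) / 0.5183 = 43.56 rpm.

ω_f ≈ 43.6 rpm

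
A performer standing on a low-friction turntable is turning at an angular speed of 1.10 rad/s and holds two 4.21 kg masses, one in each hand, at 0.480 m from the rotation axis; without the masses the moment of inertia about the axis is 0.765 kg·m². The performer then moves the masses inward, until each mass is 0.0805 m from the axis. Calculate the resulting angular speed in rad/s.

No external torque acts about the spin axis, so angular momentum is conserved.
I₁ = 0.765 + 2(4.21)(0.480)² = 2.705 kg·m²; I₂ = 0.765 + 2(4.21)(0.0805)² = 0.8196 kg·m².
ω₂ = I₁ω₁ / I₂ = (2.705)(1.10 rad/s) / (0.8196) = 3.631 rad/s.

ω₂ ≈ 3.63 rad/s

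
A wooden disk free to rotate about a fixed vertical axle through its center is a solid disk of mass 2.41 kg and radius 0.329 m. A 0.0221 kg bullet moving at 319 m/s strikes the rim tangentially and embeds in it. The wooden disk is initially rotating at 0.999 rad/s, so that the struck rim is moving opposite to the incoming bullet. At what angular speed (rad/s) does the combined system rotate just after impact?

|ω_f| ≈ 16.5 rad/s

The axle reaction passes through the axle and exerts no torque about it; angular momentum about the axle is conserved through the impact.
I_p = ½(2.41)(0.329)² = 0.1304 kg·m². Taking the sense of the bullet's angular momentum as positive, L_{bullet} = m v R = (0.0221)(319)(0.329) = 2.319 kg·m²/s.
L_i = −I_p ω_p + m v R = −(0.1304)(0.999) + 2.319 = 2.189 kg·m²/s.
After sticking, I_f = I_p + m R² = 0.1304 + (0.0221)(0.329)² = 0.1328 kg·m².
ω_f = L_i / I_f = 2.189 / 0.1328 = 16.48 rad/s.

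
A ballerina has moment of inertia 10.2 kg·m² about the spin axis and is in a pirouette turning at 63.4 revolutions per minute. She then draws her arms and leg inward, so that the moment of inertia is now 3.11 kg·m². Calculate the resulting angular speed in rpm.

ω₂ ≈ 208 rpm

No external torque acts about the spin axis, so angular momentum is conserved.
ω₂ = I₁ω₁ / I₂ = (10.20)(63.4 rpm) / (3.110) = 207.9 rpm.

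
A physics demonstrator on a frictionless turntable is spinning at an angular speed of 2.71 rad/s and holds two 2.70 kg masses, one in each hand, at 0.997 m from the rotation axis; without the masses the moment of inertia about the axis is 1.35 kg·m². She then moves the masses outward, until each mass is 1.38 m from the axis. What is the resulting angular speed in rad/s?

ω₂ ≈ 1.56 rad/s

No external torque acts about the spin axis, so angular momentum is conserved.
I₁ = 1.35 + 2(2.70)(0.997)² = 6.718 kg·m²; I₂ = 1.35 + 2(2.70)(1.38)² = 11.63 kg·m².
ω₂ = I₁ω₁ / I₂ = (6.718)(2.71 rad/s) / (11.63) = 1.565 rad/s.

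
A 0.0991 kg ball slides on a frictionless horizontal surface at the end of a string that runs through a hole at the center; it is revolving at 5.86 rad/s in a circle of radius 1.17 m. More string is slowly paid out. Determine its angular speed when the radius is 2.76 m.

ω₂ ≈ 1.05 rad/s

The constraining force is radial, so m r² ω about the center is conserved.
ω₂ = ω₁ (r₁/r₂)² = (5.86)(1.17/2.76)² = 1.053 rad/s.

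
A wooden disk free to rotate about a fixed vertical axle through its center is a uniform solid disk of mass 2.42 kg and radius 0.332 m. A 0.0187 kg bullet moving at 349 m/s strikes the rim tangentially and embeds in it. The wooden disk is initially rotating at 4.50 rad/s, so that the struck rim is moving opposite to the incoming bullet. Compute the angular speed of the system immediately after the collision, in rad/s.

|ω_f| ≈ 11.6 rad/s

The axle reaction passes through the axle and exerts no torque about it; angular momentum about the axle is conserved through the impact.
I_p = ½(2.42)(0.332)² = 0.1334 kg·m². Taking the sense of the bullet's angular momentum as positive, L_{bullet} = m v R = (0.0187)(349)(0.332) = 2.167 kg·m²/s.
L_i = −I_p ω_p + m v R = −(0.1334)(4.50) + 2.167 = 1.567 kg·m²/s.
After sticking, I_f = I_p + m R² = 0.1334 + (0.0187)(0.332)² = 0.1354 kg·m².
ω_f = L_i / I_f = 1.567 / 0.1354 = 11.57 rad/s.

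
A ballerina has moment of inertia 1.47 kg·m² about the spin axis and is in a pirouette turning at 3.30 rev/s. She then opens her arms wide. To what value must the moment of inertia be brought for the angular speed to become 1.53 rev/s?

No external torque acts about the spin axis, so angular momentum is conserved.
I₂ = I₁ω₁ / ω₂ = (1.47)(3.30) / (1.53) = 3.171 kg·m².

I₂ ≈ 3.17 kg·m²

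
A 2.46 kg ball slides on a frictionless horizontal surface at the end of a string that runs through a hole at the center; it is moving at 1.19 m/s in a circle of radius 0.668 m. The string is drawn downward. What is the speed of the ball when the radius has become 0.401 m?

Central (radial) force ⇒ zero torque about the center ⇒ m v r is constant.
v₂ = v₁ r₁ / r₂ = (1.19)(0.668) / (0.401) = 1.982 m/s.

v₂ ≈ 1.98 m/s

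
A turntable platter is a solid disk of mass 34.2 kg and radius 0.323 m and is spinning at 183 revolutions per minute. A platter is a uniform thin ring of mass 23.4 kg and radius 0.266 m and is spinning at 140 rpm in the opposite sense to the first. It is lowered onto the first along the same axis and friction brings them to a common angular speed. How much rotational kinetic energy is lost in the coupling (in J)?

ΔKE lost ≈ 491 J

No external torque acts about the common axis, so total angular momentum is conserved.
Moments of inertia: I_A = ½(34.2)(0.323)² = 1.784 kg·m²; I_B = (23.4)(0.266)² = 1.656 kg·m².
Taking A's sense as positive: L = (1.784)(183) − (1.656)(140) = 94.68 kg·m²·rpm.
Combined I = 1.784 + 1.656 = 3.440 kg·m².
ω_f = L / I = 94.68 / 3.440 = 27.53 rpm.
KE_i = ½ΣIω² = 505.5 J; KE_f = ½(3.440)(2.882)² = 14.29 J.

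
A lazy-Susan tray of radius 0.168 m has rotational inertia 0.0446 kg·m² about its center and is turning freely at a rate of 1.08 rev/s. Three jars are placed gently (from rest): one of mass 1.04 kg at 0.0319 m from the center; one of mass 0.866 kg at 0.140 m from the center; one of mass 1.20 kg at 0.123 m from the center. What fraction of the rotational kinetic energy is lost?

fraction ≈ 0.448

No external torque acts about the center; L_before = L_after.
Added inertia Σmr² = (1.04)(0.0319)² + (0.866)(0.140)² + (1.20)(0.123)² = 0.03619 kg·m²; I_f = 0.04460 + 0.03619 = 0.08079 kg·m².
ω_f = I_p ω_i / I_f = (0.04460)(1.08) / 0.08079 = 0.5962 rev/s.
KE_i = ½(0.04460)(6.786 rad/s)² = 1.027 J; KE_f = ½(0.08079)(3.746)² = 0.5669 J.
Fraction lost = 0.4479.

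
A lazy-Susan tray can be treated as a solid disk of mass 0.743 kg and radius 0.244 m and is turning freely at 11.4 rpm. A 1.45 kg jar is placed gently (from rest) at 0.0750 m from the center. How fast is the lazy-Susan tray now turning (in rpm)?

ω_f ≈ 8.33 rpm

No external torque acts about the center; L_before = L_after.
I_p = ½(0.743)(0.244)² = 0.02212 kg·m².
Added inertia Σmr² = (1.45)(0.0750)² = 0.008156 kg·m²; I_f = 0.02212 + 0.008156 = 0.03027 kg·m².
ω_f = I_p ω_i / I_f = (0.02212)(11.4) / 0.03027 = 8.329 rpm.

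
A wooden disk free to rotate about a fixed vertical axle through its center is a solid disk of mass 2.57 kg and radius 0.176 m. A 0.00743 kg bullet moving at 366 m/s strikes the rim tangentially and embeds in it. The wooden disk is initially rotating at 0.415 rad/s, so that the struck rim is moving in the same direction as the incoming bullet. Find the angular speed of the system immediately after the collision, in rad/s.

|ω_f| ≈ 12.4 rad/s

About the axle the impulsive forces during the collision are internal, so angular momentum about that axis is conserved.
I_p = ½(2.57)(0.176)² = 0.03980 kg·m². Taking the sense of the bullet's angular momentum as positive, L_{bullet} = m v R = (0.00743)(366)(0.176) = 0.4786 kg·m²/s.
L_i = +I_p ω_p + m v R = +(0.03980)(0.415) + 0.4786 = 0.4951 kg·m²/s.
After sticking, I_f = I_p + m R² = 0.03980 + (0.00743)(0.176)² = 0.04003 kg·m².
ω_f = L_i / I_f = 0.4951 / 0.04003 = 12.37 rad/s.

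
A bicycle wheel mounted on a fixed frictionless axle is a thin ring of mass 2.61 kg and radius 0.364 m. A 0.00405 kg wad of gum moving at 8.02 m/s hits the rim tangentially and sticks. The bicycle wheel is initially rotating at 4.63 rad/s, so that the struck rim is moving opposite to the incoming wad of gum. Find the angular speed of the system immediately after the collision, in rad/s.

|ω_f| ≈ 4.59 rad/s

About the axle the impulsive forces during the collision are internal, so angular momentum about that axis is conserved.
I_p = (2.61)(0.364)² = 0.3458 kg·m². Taking the sense of the wad of gum's angular momentum as positive, L_{wad} = m v R = (0.00405)(8.02)(0.364) = 0.01182 kg·m²/s.
L_i = −I_p ω_p + m v R = −(0.3458)(4.63) + 0.01182 = -1.589 kg·m²/s.
After sticking, I_f = I_p + m R² = 0.3458 + (0.00405)(0.364)² = 0.3464 kg·m².
ω_f = L_i / I_f = -1.589 / 0.3464 = -4.589 rad/s.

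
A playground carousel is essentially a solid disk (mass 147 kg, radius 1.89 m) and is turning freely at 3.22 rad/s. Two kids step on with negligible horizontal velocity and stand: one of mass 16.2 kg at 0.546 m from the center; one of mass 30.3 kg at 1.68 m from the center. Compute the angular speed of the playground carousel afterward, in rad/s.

ω_f ≈ 2.40 rad/s

The added mass arrives with no angular momentum about the center, and any external torque about the center is negligible, so the system's angular momentum is conserved.
I_p = ½(147)(1.89)² = 262.5 kg·m².
Added inertia Σmr² = (16.2)(0.546)² + (30.3)(1.68)² = 90.35 kg·m²; I_f = 262.5 + 90.35 = 352.9 kg·m².
ω_f = I_p ω_i / I_f = (262.5)(3.22) / 352.9 = 2.396 rad/s.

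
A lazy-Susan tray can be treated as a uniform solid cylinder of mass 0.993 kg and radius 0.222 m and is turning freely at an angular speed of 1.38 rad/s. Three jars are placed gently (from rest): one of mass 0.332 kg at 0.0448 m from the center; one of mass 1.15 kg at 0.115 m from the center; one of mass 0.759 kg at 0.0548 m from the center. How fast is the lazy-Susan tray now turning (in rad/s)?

No external torque acts about the center; L_before = L_after.
I_p = ½(0.993)(0.222)² = 0.02447 kg·m².
Added inertia Σmr² = (0.332)(0.0448)² + (1.15)(0.115)² + (0.759)(0.0548)² = 0.01815 kg·m²; I_f = 0.02447 + 0.01815 = 0.04262 kg·m².
ω_f = I_p ω_i / I_f = (0.02447)(1.38) / 0.04262 = 0.7922 rad/s.

ω_f ≈ 0.792 rad/s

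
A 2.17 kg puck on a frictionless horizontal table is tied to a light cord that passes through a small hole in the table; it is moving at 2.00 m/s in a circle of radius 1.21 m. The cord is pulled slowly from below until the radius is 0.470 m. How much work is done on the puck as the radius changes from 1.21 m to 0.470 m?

W ≈ 24.4 J

Central (radial) force ⇒ zero torque about the center ⇒ m v r is constant.
v₂ = v₁ r₁ / r₂ = (2.00)(1.21) / (0.470) = 5.149 m/s.
W = ΔKE = ½m(v₂² − v₁²) = 24.43 J.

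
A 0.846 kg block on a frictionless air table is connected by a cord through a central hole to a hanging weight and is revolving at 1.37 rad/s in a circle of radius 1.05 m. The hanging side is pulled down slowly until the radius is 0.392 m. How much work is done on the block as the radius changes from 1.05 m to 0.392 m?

The constraining force is radial, so m r² ω about the center is conserved.
ω₂ = ω₁ (r₁/r₂)² = (1.37)(1.05/0.392)² = 9.829 rad/s.
W = ΔKE = ½m(v₂² − v₁²) = 5.405 J.

W ≈ 5.40 J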